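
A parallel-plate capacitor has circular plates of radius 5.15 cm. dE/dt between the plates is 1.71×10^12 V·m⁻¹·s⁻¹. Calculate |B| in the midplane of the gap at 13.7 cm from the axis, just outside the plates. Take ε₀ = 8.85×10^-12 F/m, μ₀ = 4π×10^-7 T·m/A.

I_d = ε₀ dΦ_E/dt = ε₀ πR² (dE/dt) = (8.85×10^-12)(8.332×10^-3)(1.71×10^12) = 0.1261 A through the full plate area.
Outside the plates the loop encloses all of I_d, so B·2πr = μ₀ I_d and B = 1.84×10^-7 T.

1.84×10^-7 T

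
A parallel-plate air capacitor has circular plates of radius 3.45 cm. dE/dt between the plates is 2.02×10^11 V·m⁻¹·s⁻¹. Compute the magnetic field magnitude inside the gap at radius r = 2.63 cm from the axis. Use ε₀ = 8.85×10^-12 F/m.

2.95×10^-8 T

I_d = ε₀ dΦ_E/dt = ε₀ πR² (dE/dt) = (8.85×10^-12)(3.739×10^-3)(2.02×10^11) = 6.684×10^-3 A through the full plate area.
For r < R the Ampère–Maxwell law gives B(2πr) = μ₀ I_d (r²/R²), so B = μ₀ I_d r/(2πR²) = (4π×10^-7)(6.684×10^-3)(0.0263)/(2π·0.0345²) = 2.95×10^-8 T.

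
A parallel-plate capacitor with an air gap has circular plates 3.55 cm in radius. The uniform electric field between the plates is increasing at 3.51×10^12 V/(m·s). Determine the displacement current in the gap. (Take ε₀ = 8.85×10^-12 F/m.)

0.123 A

The displacement current is ε₀ times dΦ_E/dt = ε₀ A dE/dt = (8.85×10^-12)(3.959×10^-3)(3.51×10^12) = 0.123 A.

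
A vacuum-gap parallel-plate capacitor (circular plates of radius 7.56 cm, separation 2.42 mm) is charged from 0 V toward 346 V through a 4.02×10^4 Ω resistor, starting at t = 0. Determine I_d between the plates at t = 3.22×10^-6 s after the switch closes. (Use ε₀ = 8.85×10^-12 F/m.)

C = ε₀A/d = (8.85×10^-12)(0.01796)/(2.42×10^-3) = 6.568×10^-11 F, so τ = RC = 2.640×10^-6 s.
The conduction current is I(t) = (V₀/R) e^(−t/τ), and the displacement current between the plates equals it.
t/τ = 1.220; I_d = (346/4.02×10^4) · e^(−1.220) = (8.607×10^-3)(0.2952) = 2.54×10^-3 A.

2.54×10^-3 A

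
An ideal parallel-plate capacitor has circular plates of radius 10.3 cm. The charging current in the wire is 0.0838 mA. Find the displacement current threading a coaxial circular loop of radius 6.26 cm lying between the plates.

No conduction current crosses the gap, so I_d there equals the 8.38×10^-5 A in the leads.
The field is uniform, so I_d,enc = I_d (r/R)² = (8.38×10^-5)(6.26/10.3)² = 3.10×10^-5 A.

3.10×10^-5 A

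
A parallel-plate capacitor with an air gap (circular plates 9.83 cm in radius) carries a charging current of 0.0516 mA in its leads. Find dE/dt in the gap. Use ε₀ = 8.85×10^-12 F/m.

Charge continuity gives I_d = I = 5.16×10^-5 A between the plates.
Since I_d = ε₀ A dE/dt, dE/dt = I_d/(ε₀A) = (5.16×10^-5)/((8.85×10^-12)(0.03036)) = 1.92×10^8 V/(m·s).

1.92×10^8 V/(m·s)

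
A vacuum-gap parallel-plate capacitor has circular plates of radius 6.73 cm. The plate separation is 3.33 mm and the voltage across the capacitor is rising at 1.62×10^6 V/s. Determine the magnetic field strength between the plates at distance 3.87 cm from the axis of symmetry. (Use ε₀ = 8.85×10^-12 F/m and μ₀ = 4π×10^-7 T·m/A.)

1.05×10^-10 T

dE/dt = (dV/dt)/d = 4.865×10^8 V/(m·s); I_d = ε₀(πR²)(dE/dt) = (8.85×10^-12)(0.01423)(4.865×10^8) = 6.127×10^-5 A.
For r < R the Ampère–Maxwell law gives B(2πr) = μ₀ I_d (r²/R²), so B = μ₀ I_d r/(2πR²) = (4π×10^-7)(6.127×10^-5)(0.0387)/(2π·0.0673²) = 1.05×10^-10 T.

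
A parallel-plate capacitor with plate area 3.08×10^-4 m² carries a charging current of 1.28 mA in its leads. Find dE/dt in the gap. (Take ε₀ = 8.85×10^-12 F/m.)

The displacement current between the plates equals the conduction current, I_d = 1.28 mA.
Then dE/dt = I_d/(ε₀A) = 4.70×10^11 V/(m·s).

4.70×10^11 V/(m·s)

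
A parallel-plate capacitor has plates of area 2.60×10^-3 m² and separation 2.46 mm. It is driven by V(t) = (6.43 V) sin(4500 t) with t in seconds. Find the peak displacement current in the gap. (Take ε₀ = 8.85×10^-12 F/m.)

The displacement current equals the conduction current C dV/dt, which peaks at C V₀ ω.
With C = ε₀A/d = (8.85×10^-12)(2.60×10^-3)/(2.46×10^-3) = 9.354×10^-12 F and ω = 4500 rad/s, I_d,max = (9.354×10^-12)(6.43)(4500) = 2.71×10^-7 A.

2.71×10^-7 A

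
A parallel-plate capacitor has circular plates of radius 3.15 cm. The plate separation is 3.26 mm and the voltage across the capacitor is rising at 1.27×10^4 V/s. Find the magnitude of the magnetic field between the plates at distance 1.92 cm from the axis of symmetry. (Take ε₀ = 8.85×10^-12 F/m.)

dE/dt = (dV/dt)/d = 3.896×10^6 V/(m·s); I_d = ε₀(πR²)(dE/dt) = (8.85×10^-12)(3.117×10^-3)(3.896×10^6) = 1.075×10^-7 A.
For r < R the Ampère–Maxwell law gives B(2πr) = μ₀ I_d (r²/R²), so B = μ₀ I_d r/(2πR²) = (4π×10^-7)(1.075×10^-7)(0.0192)/(2π·0.0315²) = 4.16×10^-13 T.

4.16×10^-13 T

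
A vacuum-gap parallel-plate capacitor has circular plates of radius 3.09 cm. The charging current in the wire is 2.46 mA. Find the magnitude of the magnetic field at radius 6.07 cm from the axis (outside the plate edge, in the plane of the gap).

8.11×10^-9 T

Between the plates the displacement current equals the wire current: I_d = 2.46 mA = 2.46×10^-3 A.
For r ≥ R the full I_d is enclosed: B = μ₀ I_d/(2πr) = (4π×10^-7)(2.46×10^-3)/(2π·0.0607) = 8.11×10^-9 T.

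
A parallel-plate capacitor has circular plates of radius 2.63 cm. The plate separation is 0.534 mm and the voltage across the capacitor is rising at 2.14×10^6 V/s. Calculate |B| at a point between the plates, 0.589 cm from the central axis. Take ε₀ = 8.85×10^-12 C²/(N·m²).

dE/dt = (dV/dt)/d = 4.007×10^9 V/(m·s); I_d = ε₀(πR²)(dE/dt) = (8.85×10^-12)(2.173×10^-3)(4.007×10^9) = 7.706×10^-5 A.
For r < R the Ampère–Maxwell law gives B(2πr) = μ₀ I_d (r²/R²), so B = μ₀ I_d r/(2πR²) = (4π×10^-7)(7.706×10^-5)(5.89×10^-3)/(2π·0.0263²) = 1.31×10^-10 T.

1.31×10^-10 T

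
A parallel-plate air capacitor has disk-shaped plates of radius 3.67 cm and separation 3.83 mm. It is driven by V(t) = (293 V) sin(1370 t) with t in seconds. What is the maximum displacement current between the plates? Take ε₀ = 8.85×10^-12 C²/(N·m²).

(dE/dt)_max = V₀ω/d = 1.048×10^8 V/(m·s); ω = 1370 rad/s.
I_d,max = ε₀ A (dE/dt)_max = (8.85×10^-12)(4.231×10^-3)(1.048×10^8) = 3.92×10^-6 A.

3.92×10^-6 A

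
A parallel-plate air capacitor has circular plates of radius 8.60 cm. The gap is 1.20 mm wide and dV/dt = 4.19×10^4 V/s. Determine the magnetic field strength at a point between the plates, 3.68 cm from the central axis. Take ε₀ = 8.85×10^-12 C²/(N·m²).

dE/dt = (dV/dt)/d = 3.492×10^7 V/(m·s); I_d = ε₀(πR²)(dE/dt) = (8.85×10^-12)(0.02324)(3.492×10^7) = 7.182×10^-6 A.
An Ampèrian loop of radius r encloses a fraction (r/R)² of I_d. Then B·2πr = μ₀ I_d (r/R)², giving B = μ₀ I_d r/(2πR²) = 7.15×10^-12 T.

7.15×10^-12 T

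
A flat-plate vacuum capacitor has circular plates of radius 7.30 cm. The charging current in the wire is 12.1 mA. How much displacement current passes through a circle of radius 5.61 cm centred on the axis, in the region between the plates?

By continuity the displacement current in the gap matches the conduction current: I_d = 0.0121 A.
Since J_d is uniform, the enclosed fraction is (r/R)² = 0.5906, giving I_d,enc = 7.15×10^-3 A.

7.15×10^-3 A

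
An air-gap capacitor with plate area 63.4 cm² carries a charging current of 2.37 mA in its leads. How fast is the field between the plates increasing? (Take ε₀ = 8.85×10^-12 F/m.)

The displacement current between the plates equals the conduction current, I_d = 2.37 mA.
Inverting I_d = ε₀ A dE/dt gives dE/dt = 2.37×10^-3 / (8.85×10^-12 · 6.34×10^-3) = 4.22×10^10 V/(m·s).

4.22×10^10 V/(m·s)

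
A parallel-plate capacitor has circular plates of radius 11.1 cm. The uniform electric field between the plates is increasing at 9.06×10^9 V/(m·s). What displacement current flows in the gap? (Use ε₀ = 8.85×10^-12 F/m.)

I_d = ε₀ A (dE/dt) = (8.85×10^-12)(0.03871 m²)(9.06×10^9) = 3.10×10^-3 A.

3.10×10^-3 A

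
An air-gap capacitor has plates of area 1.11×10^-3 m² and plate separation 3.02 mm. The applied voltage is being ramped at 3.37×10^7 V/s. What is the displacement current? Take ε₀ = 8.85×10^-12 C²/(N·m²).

The displacement current equals the charging current C dV/dt. With C = ε₀A/d = (8.85×10^-12)(1.11×10^-3)/(3.02×10^-3) = 3.253×10^-12 F, I_d = (3.253×10^-12)(3.37×10^7) = 1.10×10^-4 A.

1.10×10^-4 A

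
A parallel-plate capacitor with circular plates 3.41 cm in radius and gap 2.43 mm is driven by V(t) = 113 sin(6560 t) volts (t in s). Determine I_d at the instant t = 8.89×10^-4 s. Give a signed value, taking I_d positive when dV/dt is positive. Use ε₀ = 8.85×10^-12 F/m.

dV/dt = (113)(6560)·cos(5.83184) = 6.670×10^5 V/s.
I_d = C dV/dt with C = ε₀A/d = (8.85×10^-12)(3.653×10^-3)/(2.43×10^-3) = 1.330×10^-11 F, so I_d = (1.330×10^-11)(6.670×10^5) = 8.87×10^-6 A.

8.87×10^-6 A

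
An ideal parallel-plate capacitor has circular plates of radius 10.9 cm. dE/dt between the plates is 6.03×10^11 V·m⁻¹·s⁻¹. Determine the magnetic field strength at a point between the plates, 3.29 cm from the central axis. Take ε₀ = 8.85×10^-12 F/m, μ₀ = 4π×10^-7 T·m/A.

Through the whole plate area (πR² = 0.03733 m²), I_d = ε₀ πR² dE/dt = 0.1992 A.
∮B·dl = μ₀ I_d,enc with I_d,enc = I_d r²/R² = 0.01815 A; so B = μ₀ I_d,enc/(2πr) = 1.10×10^-7 T.

1.10×10^-7 T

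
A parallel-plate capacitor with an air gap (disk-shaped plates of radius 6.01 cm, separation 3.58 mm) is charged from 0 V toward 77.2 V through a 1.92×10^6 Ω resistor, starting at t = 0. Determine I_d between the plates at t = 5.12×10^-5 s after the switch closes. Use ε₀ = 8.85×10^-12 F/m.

C = ε₀A/d = (8.85×10^-12)(0.01135)/(3.58×10^-3) = 2.806×10^-11 F, so τ = RC = 5.388×10^-5 s.
The conduction current is I(t) = (V₀/R) e^(−t/τ), and the displacement current between the plates equals it.
t/τ = 0.9503; I_d = (77.2/1.92×10^6) · e^(−0.9503) = (4.021×10^-5)(0.3866) = 1.55×10^-5 A.

1.55×10^-5 A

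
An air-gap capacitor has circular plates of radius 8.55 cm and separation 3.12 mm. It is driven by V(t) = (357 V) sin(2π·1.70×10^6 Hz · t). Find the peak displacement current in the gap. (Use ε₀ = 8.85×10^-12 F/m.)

0.248 A

C = ε₀A/d = (8.85×10^-12)(0.02297)/(3.12×10^-3) = 6.516×10^-11 F; ω = 2πf = 1.068×10^7 rad/s.
I_d = C dV/dt, so |I_d|_max = C V₀ ω = (6.516×10^-11)(357)(1.068×10^7) = 0.248 A.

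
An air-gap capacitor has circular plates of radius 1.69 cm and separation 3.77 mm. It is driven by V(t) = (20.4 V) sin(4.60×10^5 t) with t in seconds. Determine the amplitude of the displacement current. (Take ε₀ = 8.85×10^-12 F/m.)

1.98×10^-5 A

(dE/dt)_max = V₀ω/d = 2.489×10^9 V/(m·s); ω = 4.60×10^5 rad/s.
I_d,max = ε₀ A (dE/dt)_max = (8.85×10^-12)(8.973×10^-4)(2.489×10^9) = 1.98×10^-5 A.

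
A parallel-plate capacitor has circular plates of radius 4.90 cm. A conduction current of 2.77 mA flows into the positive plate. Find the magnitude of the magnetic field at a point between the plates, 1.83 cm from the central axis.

Between the plates the displacement current equals the wire current: I_d = 2.77 mA = 2.77×10^-3 A.
An Ampèrian loop of radius r encloses a fraction (r/R)² of I_d. Then B·2πr = μ₀ I_d (r/R)², giving B = μ₀ I_d r/(2πR²) = 4.22×10^-9 T.

4.22×10^-9 T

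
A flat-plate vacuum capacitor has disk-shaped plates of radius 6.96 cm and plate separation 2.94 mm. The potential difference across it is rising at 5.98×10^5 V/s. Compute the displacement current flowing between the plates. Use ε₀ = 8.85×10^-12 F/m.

The field between the plates is E = V/d, so dE/dt = (5.98×10^5)/(2.94×10^-3 m) = 2.034×10^8 V/(m·s).
I_d = ε₀ A (dE/dt) = (8.85×10^-12)(0.01522)(2.034×10^8) = 2.74×10^-5 A.

2.74×10^-5 A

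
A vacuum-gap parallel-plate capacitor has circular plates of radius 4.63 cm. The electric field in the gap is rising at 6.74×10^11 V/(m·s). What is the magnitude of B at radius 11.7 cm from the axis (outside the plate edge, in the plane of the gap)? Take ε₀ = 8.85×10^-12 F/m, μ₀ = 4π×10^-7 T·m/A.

6.87×10^-8 T

Total displacement current: I_d = ε₀(πR²)(dE/dt) = (8.85×10^-12)(6.735×10^-3)(6.74×10^11) = 0.04017 A.
Outside the plates the loop encloses all of I_d, so B·2πr = μ₀ I_d and B = 6.87×10^-8 T.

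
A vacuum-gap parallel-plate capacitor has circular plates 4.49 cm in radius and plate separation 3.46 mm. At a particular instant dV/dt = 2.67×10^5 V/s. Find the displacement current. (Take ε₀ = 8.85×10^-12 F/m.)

The field between the plates is E = V/d, so dE/dt = (2.67×10^5)/(3.46×10^-3 m) = 7.717×10^7 V/(m·s).
I_d = ε₀ A (dE/dt) = (8.85×10^-12)(6.333×10^-3)(7.717×10^7) = 4.33×10^-6 A.

4.33×10^-6 A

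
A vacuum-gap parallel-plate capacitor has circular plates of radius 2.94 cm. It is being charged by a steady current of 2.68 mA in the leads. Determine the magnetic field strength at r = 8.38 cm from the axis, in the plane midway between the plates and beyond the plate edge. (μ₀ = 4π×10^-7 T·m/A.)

6.40×10^-9 T

By continuity the displacement current in the gap matches the conduction current: I_d = 2.68×10^-3 A.
For r ≥ R the full I_d is enclosed: B = μ₀ I_d/(2πr) = (4π×10^-7)(2.68×10^-3)/(2π·0.0838) = 6.40×10^-9 T.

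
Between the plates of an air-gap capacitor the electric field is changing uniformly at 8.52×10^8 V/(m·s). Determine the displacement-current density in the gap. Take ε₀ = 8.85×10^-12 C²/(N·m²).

7.54×10^-3 A/m²

The displacement-current density is ε₀ ∂E/∂t = (8.85×10^-12)(8.52×10^8) = 7.54×10^-3 A/m².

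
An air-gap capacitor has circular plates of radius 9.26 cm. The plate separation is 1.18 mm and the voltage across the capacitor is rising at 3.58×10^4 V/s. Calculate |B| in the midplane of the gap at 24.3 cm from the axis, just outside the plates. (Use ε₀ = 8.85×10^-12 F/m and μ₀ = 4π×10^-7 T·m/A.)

I_d = C dV/dt with C = ε₀πR²/d = 2.021×10^-10 F, so I_d = (2.021×10^-10)(3.58×10^4) = 7.235×10^-6 A.
Outside the plates the loop encloses all of I_d, so B·2πr = μ₀ I_d and B = 5.95×10^-12 T.

5.95×10^-12 T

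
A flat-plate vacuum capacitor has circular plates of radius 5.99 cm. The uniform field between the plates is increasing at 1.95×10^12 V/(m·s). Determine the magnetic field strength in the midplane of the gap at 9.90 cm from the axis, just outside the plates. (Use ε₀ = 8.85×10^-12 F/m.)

I_d = ε₀ dΦ_E/dt = ε₀ πR² (dE/dt) = (8.85×10^-12)(0.01127)(1.95×10^12) = 0.1945 A through the full plate area.
Outside the plates the loop encloses all of I_d, so B·2πr = μ₀ I_d and B = 3.93×10^-7 T.

3.93×10^-7 T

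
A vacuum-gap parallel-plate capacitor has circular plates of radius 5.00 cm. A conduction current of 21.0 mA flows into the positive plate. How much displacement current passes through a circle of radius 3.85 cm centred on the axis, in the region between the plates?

0.0125 A

By continuity the displacement current in the gap matches the conduction current: I_d = 0.0210 A.
Through an area πr² the displacement current is I_d·(πr²/πR²) = I_d (r/R)² = 0.0125 A.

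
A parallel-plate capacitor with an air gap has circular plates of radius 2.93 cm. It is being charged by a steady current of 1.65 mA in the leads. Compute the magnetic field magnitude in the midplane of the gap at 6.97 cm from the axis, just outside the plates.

4.73×10^-9 T

Between the plates the displacement current equals the wire current: I_d = 1.65 mA = 1.65×10^-3 A.
For r ≥ R the full I_d is enclosed: B = μ₀ I_d/(2πr) = (4π×10^-7)(1.65×10^-3)/(2π·0.0697) = 4.73×10^-9 T.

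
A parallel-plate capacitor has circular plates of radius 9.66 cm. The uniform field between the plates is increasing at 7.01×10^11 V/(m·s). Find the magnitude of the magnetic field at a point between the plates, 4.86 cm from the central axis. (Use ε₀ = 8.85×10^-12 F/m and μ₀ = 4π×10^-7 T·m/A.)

1.89×10^-7 T

Total displacement current: I_d = ε₀(πR²)(dE/dt) = (8.85×10^-12)(0.02932)(7.01×10^11) = 0.1819 A.
∮B·dl = μ₀ I_d,enc with I_d,enc = I_d r²/R² = 0.04604 A; so B = μ₀ I_d,enc/(2πr) = 1.89×10^-7 T.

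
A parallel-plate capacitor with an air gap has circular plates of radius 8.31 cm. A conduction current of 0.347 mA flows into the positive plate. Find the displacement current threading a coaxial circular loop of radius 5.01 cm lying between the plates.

No conduction current crosses the gap, so I_d there equals the 3.47×10^-4 A in the leads.
The field is uniform, so I_d,enc = I_d (r/R)² = (3.47×10^-4)(5.01/8.31)² = 1.26×10^-4 A.

1.26×10^-4 A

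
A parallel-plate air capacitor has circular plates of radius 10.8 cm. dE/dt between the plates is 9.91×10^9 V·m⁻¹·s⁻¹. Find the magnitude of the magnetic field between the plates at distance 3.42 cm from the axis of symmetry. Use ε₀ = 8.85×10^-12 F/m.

Through the whole plate area (πR² = 0.03664 m²), I_d = ε₀ πR² dE/dt = 3.213×10^-3 A.
An Ampèrian loop of radius r encloses a fraction (r/R)² of I_d. Then B·2πr = μ₀ I_d (r/R)², giving B = μ₀ I_d r/(2πR²) = 1.88×10^-9 T.

1.88×10^-9 T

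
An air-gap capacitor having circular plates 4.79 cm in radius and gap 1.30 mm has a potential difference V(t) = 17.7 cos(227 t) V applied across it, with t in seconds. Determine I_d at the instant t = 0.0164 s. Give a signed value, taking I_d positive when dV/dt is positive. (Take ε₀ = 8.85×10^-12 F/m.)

dE/dt = (V₀ω/d)·−sin(ωt) with ωt = 3.7228 rad: (17.7)(227)(0.5490)/(1.30×10^-3) = 1.697×10^6 V/(m·s).
I_d = ε₀ A dE/dt = (8.85×10^-12)(7.208×10^-3)(1.697×10^6) = 1.08×10^-7 A.

1.08×10^-7 A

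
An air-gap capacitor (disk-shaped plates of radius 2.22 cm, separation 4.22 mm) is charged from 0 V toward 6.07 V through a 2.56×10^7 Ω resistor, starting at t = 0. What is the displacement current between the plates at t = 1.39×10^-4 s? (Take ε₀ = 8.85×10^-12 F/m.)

4.45×10^-8 A

With C = ε₀A/d = (8.85×10^-12)(1.548×10^-3)/(4.22×10^-3) = 3.246×10^-12 F, the time constant is τ = RC = 8.310×10^-5 s, so t/τ = 1.673 and e^(−t/τ) = 0.1877.
I_d = I_cond = (V₀/R) e^(−t/τ) = (2.371×10^-7)(0.1877) = 4.45×10^-8 A.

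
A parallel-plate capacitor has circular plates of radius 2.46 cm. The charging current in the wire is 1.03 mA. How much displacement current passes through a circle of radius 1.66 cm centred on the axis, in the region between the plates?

4.69×10^-4 A

No conduction current crosses the gap, so I_d there equals the 1.03×10^-3 A in the leads.
Since J_d is uniform, the enclosed fraction is (r/R)² = 0.4554, giving I_d,enc = 4.69×10^-4 A.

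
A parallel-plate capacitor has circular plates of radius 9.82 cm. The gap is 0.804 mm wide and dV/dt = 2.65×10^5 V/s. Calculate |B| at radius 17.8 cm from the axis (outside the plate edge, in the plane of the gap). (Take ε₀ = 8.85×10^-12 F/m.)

9.93×10^-11 T

I_d = C dV/dt with C = ε₀πR²/d = 3.335×10^-10 F, so I_d = (3.335×10^-10)(2.65×10^5) = 8.838×10^-5 A.
With r > R the enclosed displacement current is the full I_d; B = μ₀ I_d / (2πr) = 9.93×10^-11 T.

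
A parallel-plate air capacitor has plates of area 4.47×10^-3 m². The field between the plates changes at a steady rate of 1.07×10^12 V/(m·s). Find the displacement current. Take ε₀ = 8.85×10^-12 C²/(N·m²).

The displacement current is ε₀ times dΦ_E/dt = ε₀ A dE/dt = (8.85×10^-12)(4.47×10^-3)(1.07×10^12) = 0.0423 A.

0.0423 A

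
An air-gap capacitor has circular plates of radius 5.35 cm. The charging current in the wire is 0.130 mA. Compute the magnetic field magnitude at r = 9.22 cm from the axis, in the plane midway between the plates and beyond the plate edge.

No conduction current crosses the gap, so I_d there equals the 1.30×10^-4 A in the leads.
For r ≥ R the full I_d is enclosed: B = μ₀ I_d/(2πr) = (4π×10^-7)(1.30×10^-4)/(2π·0.0922) = 2.82×10^-10 T.

2.82×10^-10 T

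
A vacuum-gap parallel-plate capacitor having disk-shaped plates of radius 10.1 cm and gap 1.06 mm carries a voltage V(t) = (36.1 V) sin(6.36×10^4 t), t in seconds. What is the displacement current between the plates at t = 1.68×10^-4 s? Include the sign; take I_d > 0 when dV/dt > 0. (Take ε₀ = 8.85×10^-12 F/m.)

dE/dt = (V₀ω/d)·cos(ωt) with ωt = 10.6848 rad: (36.1)(6.36×10^4)(-0.3058)/(1.06×10^-3) = -6.624×10^8 V/(m·s).
I_d = ε₀ A dE/dt = (8.85×10^-12)(0.03205)(-6.624×10^8) = -1.88×10^-4 A.

-1.88×10^-4 A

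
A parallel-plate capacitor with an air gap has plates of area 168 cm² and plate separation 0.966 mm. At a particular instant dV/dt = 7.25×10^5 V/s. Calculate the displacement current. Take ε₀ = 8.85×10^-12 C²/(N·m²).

1.12×10^-4 A

E = V/d so dE/dt = (dV/dt)/d = 7.505×10^8 V/(m·s), and I_d = ε₀ A dE/dt = (8.85×10^-12)(0.0168)(7.505×10^8) = 1.12×10^-4 A.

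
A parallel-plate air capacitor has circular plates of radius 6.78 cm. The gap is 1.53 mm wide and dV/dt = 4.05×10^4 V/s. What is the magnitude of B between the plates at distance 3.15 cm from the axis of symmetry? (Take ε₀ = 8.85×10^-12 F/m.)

dE/dt = (dV/dt)/d = 2.647×10^7 V/(m·s); I_d = ε₀(πR²)(dE/dt) = (8.85×10^-12)(0.01444)(2.647×10^7) = 3.383×10^-6 A.
For r < R the Ampère–Maxwell law gives B(2πr) = μ₀ I_d (r²/R²), so B = μ₀ I_d r/(2πR²) = (4π×10^-7)(3.383×10^-6)(0.0315)/(2π·0.0678²) = 4.64×10^-12 T.

4.64×10^-12 T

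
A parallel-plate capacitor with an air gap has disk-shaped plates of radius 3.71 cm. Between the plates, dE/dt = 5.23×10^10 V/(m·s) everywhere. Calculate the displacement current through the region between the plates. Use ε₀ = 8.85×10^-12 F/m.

I_d = ε₀ A (dE/dt) = (8.85×10^-12)(4.324×10^-3 m²)(5.23×10^10) = 2.00×10^-3 A.

2.00×10^-3 A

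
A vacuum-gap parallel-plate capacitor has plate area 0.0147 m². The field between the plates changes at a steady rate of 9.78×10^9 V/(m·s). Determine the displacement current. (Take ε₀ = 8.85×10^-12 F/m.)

With a uniform field, Φ_E = EA, so I_d = ε₀ A dE/dt = 1.27×10^-3 A.

1.27×10^-3 A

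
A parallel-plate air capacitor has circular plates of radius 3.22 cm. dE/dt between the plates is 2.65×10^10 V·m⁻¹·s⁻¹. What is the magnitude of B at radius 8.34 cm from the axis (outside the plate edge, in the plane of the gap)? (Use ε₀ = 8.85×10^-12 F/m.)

Total displacement current: I_d = ε₀(πR²)(dE/dt) = (8.85×10^-12)(3.257×10^-3)(2.65×10^10) = 7.638×10^-4 A.
With r > R the enclosed displacement current is the full I_d; B = μ₀ I_d / (2πr) = 1.83×10^-9 T.

1.83×10^-9 T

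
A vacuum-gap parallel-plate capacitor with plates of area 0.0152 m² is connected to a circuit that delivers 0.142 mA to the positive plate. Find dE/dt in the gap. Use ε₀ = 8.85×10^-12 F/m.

1.06×10^9 V/(m·s)

Charge continuity gives I_d = I = 1.42×10^-4 A between the plates.
Inverting I_d = ε₀ A dE/dt gives dE/dt = 1.42×10^-4 / (8.85×10^-12 · 0.0152) = 1.06×10^9 V/(m·s).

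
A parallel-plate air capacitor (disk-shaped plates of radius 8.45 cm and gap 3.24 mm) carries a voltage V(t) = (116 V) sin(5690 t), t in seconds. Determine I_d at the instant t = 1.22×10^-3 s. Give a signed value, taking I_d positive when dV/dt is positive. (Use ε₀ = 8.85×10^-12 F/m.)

dE/dt = (V₀ω/d)·cos(ωt) with ωt = 6.9418 rad: (116)(5690)(0.7908)/(3.24×10^-3) = 1.611×10^8 V/(m·s).
I_d = ε₀ A dE/dt = (8.85×10^-12)(0.02243)(1.611×10^8) = 3.20×10^-5 A.

3.20×10^-5 A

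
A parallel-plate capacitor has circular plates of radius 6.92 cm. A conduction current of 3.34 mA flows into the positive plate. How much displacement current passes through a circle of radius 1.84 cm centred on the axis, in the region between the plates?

2.36×10^-4 A

Between the plates the displacement current equals the wire current: I_d = 3.34 mA = 3.34×10^-3 A.
Since J_d is uniform, the enclosed fraction is (r/R)² = 0.07070, giving I_d,enc = 2.36×10^-4 A.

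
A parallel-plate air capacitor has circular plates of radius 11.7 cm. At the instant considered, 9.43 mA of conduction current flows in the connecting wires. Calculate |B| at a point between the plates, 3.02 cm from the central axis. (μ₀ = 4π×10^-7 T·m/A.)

By continuity the displacement current in the gap matches the conduction current: I_d = 9.43×10^-3 A.
An Ampèrian loop of radius r encloses a fraction (r/R)² of I_d. Then B·2πr = μ₀ I_d (r/R)², giving B = μ₀ I_d r/(2πR²) = 4.16×10^-9 T.

4.16×10^-9 T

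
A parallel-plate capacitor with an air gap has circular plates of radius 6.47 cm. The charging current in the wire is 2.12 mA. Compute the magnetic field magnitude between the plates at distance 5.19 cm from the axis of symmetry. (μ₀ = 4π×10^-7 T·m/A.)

By continuity the displacement current in the gap matches the conduction current: I_d = 2.12×10^-3 A.
For r < R the Ampère–Maxwell law gives B(2πr) = μ₀ I_d (r²/R²), so B = μ₀ I_d r/(2πR²) = (4π×10^-7)(2.12×10^-3)(0.0519)/(2π·0.0647²) = 5.26×10^-9 T.

5.26×10^-9 T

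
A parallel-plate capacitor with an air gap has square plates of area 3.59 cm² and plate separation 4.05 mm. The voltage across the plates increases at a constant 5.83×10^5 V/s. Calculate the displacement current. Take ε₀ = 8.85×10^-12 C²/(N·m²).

4.57×10^-7 A

C = ε₀A/d = (8.85×10^-12)(3.59×10^-4)/(4.05×10^-3) = 7.845×10^-13 F.
I_d = C dV/dt = (7.845×10^-13)(5.83×10^5) = 4.57×10^-7 A.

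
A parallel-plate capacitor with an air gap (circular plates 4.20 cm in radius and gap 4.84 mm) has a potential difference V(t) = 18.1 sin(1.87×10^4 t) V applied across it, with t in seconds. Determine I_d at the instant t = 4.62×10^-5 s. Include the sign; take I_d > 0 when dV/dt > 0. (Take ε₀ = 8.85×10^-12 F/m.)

2.23×10^-6 A

dE/dt = (V₀ω/d)·cos(ωt) with ωt = 0.86394 rad: (18.1)(1.87×10^4)(0.6494)/(4.84×10^-3) = 4.541×10^7 V/(m·s).
I_d = ε₀ A dE/dt = (8.85×10^-12)(5.542×10^-3)(4.541×10^7) = 2.23×10^-6 A.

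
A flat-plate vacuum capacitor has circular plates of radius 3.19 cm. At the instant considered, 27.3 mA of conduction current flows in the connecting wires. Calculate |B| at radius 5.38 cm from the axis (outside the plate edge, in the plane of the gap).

No conduction current crosses the gap, so I_d there equals the 0.0273 A in the leads.
Outside the plates the loop encloses all of I_d, so B·2πr = μ₀ I_d and B = 1.01×10^-7 T.

1.01×10^-7 T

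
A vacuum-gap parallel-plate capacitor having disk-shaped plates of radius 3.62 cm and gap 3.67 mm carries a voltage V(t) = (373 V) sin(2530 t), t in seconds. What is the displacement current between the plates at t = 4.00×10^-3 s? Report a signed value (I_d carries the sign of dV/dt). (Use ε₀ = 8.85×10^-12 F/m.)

-7.19×10^-6 A

C = ε₀A/d = (8.85×10^-12)(4.117×10^-3)/(3.67×10^-3) = 9.928×10^-12 F. dV/dt = V₀ω·cos(ωt); at ωt = 10.12 rad this factor is -0.7679.
I_d = C dV/dt = (9.928×10^-12)(373)(2530)(-0.7679) = -7.19×10^-6 A.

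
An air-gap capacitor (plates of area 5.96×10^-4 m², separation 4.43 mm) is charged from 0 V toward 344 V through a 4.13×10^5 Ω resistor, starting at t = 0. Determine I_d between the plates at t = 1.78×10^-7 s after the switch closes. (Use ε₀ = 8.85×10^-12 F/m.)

5.80×10^-4 A

C = ε₀A/d = (8.85×10^-12)(5.96×10^-4)/(4.43×10^-3) = 1.191×10^-12 F, so τ = RC = 4.919×10^-7 s.
The conduction current is I(t) = (V₀/R) e^(−t/τ), and the displacement current between the plates equals it.
t/τ = 0.3619; I_d = (344/4.13×10^5) · e^(−0.3619) = (8.329×10^-4)(0.6964) = 5.80×10^-4 A.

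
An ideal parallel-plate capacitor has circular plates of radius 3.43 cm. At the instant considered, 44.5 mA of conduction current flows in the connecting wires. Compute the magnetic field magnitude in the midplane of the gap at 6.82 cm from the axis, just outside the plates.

By continuity the displacement current in the gap matches the conduction current: I_d = 0.0445 A.
Outside the plates the loop encloses all of I_d, so B·2πr = μ₀ I_d and B = 1.30×10^-7 T.

1.30×10^-7 T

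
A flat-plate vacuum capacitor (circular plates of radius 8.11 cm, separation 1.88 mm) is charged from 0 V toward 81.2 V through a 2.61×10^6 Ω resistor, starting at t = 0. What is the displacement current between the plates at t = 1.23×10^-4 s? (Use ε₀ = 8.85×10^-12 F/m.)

1.92×10^-5 A

C = ε₀A/d = (8.85×10^-12)(0.02066)/(1.88×10^-3) = 9.726×10^-11 F, so τ = RC = 2.538×10^-4 s.
The conduction current is I(t) = (V₀/R) e^(−t/τ), and the displacement current between the plates equals it.
t/τ = 0.4846; I_d = (81.2/2.61×10^6) · e^(−0.4846) = (3.111×10^-5)(0.6159) = 1.92×10^-5 A.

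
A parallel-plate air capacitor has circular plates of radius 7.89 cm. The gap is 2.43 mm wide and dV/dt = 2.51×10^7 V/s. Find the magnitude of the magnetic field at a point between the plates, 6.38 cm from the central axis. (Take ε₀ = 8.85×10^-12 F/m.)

3.66×10^-9 T

dE/dt = (dV/dt)/d = 1.033×10^10 V/(m·s); I_d = ε₀(πR²)(dE/dt) = (8.85×10^-12)(0.01956)(1.033×10^10) = 1.788×10^-3 A.
∮B·dl = μ₀ I_d,enc with I_d,enc = I_d r²/R² = 1.169×10^-3 A; so B = μ₀ I_d,enc/(2πr) = 3.66×10^-9 T.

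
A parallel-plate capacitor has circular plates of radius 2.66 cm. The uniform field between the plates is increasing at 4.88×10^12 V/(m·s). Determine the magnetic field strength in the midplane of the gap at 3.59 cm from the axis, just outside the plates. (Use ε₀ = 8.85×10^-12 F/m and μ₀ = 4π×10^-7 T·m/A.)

5.35×10^-7 T

Total displacement current: I_d = ε₀(πR²)(dE/dt) = (8.85×10^-12)(2.223×10^-3)(4.88×10^12) = 0.09601 A.
Outside the plates the loop encloses all of I_d, so B·2πr = μ₀ I_d and B = 5.35×10^-7 T.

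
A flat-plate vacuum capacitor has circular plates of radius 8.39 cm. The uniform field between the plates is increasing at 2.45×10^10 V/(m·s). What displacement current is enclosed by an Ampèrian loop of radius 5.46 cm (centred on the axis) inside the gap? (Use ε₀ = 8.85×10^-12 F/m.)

I_d = ε₀ dΦ_E/dt = ε₀ πR² (dE/dt) = (8.85×10^-12)(0.02211)(2.45×10^10) = 4.794×10^-3 A through the full plate area.
Through an area πr² the displacement current is I_d·(πr²/πR²) = I_d (r/R)² = 2.03×10^-3 A.

2.03×10^-3 A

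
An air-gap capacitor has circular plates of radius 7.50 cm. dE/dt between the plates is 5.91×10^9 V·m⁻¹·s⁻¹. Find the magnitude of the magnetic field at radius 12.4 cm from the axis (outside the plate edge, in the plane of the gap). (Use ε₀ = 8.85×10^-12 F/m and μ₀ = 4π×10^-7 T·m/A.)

1.49×10^-9 T

Through the whole plate area (πR² = 0.01767 m²), I_d = ε₀ πR² dE/dt = 9.242×10^-4 A.
For r ≥ R the full I_d is enclosed: B = μ₀ I_d/(2πr) = (4π×10^-7)(9.242×10^-4)/(2π·0.124) = 1.49×10^-9 T.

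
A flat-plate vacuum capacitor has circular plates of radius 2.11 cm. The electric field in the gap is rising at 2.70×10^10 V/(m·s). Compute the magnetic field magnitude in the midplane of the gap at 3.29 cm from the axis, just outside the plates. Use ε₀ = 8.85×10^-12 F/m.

Through the whole plate area (πR² = 1.399×10^-3 m²), I_d = ε₀ πR² dE/dt = 3.343×10^-4 A.
With r > R the enclosed displacement current is the full I_d; B = μ₀ I_d / (2πr) = 2.03×10^-9 T.

2.03×10^-9 T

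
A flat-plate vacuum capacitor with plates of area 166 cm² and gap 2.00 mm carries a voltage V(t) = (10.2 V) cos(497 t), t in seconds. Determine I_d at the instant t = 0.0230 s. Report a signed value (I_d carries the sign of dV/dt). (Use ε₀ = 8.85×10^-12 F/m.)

3.38×10^-7 A

dV/dt = (10.2)(497)·−sin(11.431) = 4596 V/s.
I_d = C dV/dt with C = ε₀A/d = (8.85×10^-12)(0.0166)/(2.00×10^-3) = 7.345×10^-11 F, so I_d = (7.345×10^-11)(4596) = 3.38×10^-7 A.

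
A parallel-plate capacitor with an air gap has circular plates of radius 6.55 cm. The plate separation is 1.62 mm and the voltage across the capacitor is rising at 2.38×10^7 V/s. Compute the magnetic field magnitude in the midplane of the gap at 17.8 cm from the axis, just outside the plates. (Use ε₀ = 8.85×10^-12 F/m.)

1.97×10^-9 T

I_d = C dV/dt with C = ε₀πR²/d = 7.364×10^-11 F, so I_d = (7.364×10^-11)(2.38×10^7) = 1.753×10^-3 A.
Outside the plates the loop encloses all of I_d, so B·2πr = μ₀ I_d and B = 1.97×10^-9 T.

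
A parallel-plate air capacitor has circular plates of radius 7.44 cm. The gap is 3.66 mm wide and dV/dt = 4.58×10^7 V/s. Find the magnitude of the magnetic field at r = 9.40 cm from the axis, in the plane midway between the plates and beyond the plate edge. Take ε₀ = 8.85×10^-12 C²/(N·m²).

4.10×10^-9 T

With E = V/d, dE/dt = 1.251×10^10 V/(m·s) and πR² = 0.01739 m², giving I_d = ε₀ πR² dE/dt = 1.925×10^-3 A.
Outside the plates the loop encloses all of I_d, so B·2πr = μ₀ I_d and B = 4.10×10^-9 T.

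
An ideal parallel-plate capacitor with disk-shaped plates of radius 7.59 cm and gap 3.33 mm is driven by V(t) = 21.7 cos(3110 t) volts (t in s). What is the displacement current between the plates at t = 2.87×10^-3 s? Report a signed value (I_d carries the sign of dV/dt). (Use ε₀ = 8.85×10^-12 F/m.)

C = ε₀A/d = (8.85×10^-12)(0.01810)/(3.33×10^-3) = 4.810×10^-11 F. dV/dt = V₀ω·−sin(ωt); at ωt = 8.9257 rad this factor is -0.4786.
I_d = C dV/dt = (4.810×10^-11)(21.7)(3110)(-0.4786) = -1.55×10^-6 A.

-1.55×10^-6 A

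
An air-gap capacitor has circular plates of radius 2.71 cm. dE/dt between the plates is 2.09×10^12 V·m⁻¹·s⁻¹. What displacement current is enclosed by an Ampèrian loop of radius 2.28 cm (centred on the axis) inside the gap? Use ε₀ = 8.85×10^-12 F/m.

0.0302 A

Total displacement current: I_d = ε₀(πR²)(dE/dt) = (8.85×10^-12)(2.307×10^-3)(2.09×10^12) = 0.04267 A.
Since J_d is uniform, the enclosed fraction is (r/R)² = 0.7078, giving I_d,enc = 0.0302 A.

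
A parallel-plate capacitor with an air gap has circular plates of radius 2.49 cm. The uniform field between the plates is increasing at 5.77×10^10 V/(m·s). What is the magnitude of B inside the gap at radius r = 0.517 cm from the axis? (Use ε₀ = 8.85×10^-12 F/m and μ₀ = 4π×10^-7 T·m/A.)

Total displacement current: I_d = ε₀(πR²)(dE/dt) = (8.85×10^-12)(1.948×10^-3)(5.77×10^10) = 9.947×10^-4 A.
For r < R the Ampère–Maxwell law gives B(2πr) = μ₀ I_d (r²/R²), so B = μ₀ I_d r/(2πR²) = (4π×10^-7)(9.947×10^-4)(5.17×10^-3)/(2π·0.0249²) = 1.66×10^-9 T.

1.66×10^-9 T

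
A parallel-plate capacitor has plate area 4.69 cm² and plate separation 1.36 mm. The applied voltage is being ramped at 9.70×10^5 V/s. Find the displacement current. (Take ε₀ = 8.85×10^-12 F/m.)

The field between the plates is E = V/d, so dE/dt = (9.70×10^5)/(1.36×10^-3 m) = 7.132×10^8 V/(m·s).
I_d = ε₀ A (dE/dt) = (8.85×10^-12)(4.69×10^-4)(7.132×10^8) = 2.96×10^-6 A.

2.96×10^-6 A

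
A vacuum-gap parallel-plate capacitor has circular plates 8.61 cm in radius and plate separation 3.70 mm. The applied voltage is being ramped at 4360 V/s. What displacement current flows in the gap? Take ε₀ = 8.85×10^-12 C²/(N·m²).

The displacement current equals the charging current C dV/dt. With C = ε₀A/d = (8.85×10^-12)(0.02329)/(3.70×10^-3) = 5.571×10^-11 F, I_d = (5.571×10^-11)(4360) = 2.43×10^-7 A.

2.43×10^-7 A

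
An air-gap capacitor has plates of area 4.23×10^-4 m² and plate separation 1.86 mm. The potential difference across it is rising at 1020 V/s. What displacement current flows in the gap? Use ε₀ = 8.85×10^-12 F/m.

2.05×10^-9 A

E = V/d so dE/dt = (dV/dt)/d = 5.484×10^5 V/(m·s), and I_d = ε₀ A dE/dt = (8.85×10^-12)(4.23×10^-4)(5.484×10^5) = 2.05×10^-9 A.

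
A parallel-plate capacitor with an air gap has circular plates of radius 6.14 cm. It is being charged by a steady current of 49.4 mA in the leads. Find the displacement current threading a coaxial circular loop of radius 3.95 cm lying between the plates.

0.0204 A

Between the plates the displacement current equals the wire current: I_d = 49.4 mA = 0.0494 A.
Through an area πr² the displacement current is I_d·(πr²/πR²) = I_d (r/R)² = 0.0204 A.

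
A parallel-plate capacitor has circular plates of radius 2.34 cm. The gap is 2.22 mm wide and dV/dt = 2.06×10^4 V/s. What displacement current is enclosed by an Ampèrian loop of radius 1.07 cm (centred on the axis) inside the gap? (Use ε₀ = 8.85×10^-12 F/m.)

dE/dt = (dV/dt)/d = 9.279×10^6 V/(m·s); I_d = ε₀(πR²)(dE/dt) = (8.85×10^-12)(1.720×10^-3)(9.279×10^6) = 1.412×10^-7 A.
Since J_d is uniform, the enclosed fraction is (r/R)² = 0.2091, giving I_d,enc = 2.95×10^-8 A.

2.95×10^-8 A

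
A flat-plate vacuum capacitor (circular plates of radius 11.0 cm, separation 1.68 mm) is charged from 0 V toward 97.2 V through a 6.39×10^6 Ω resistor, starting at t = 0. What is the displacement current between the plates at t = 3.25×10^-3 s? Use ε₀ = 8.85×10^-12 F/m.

1.20×10^-6 A

With C = ε₀A/d = (8.85×10^-12)(0.03801)/(1.68×10^-3) = 2.002×10^-10 F, the time constant is τ = RC = 1.279×10^-3 s, so t/τ = 2.541 and e^(−t/τ) = 0.07879.
I_d = I_cond = (V₀/R) e^(−t/τ) = (1.521×10^-5)(0.07879) = 1.20×10^-6 A.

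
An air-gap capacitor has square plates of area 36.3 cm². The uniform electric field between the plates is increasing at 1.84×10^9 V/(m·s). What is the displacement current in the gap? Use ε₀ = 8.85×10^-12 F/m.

5.91×10^-5 A

I_d = ε₀ A (dE/dt) = (8.85×10^-12)(3.63×10^-3 m²)(1.84×10^9) = 5.91×10^-5 A.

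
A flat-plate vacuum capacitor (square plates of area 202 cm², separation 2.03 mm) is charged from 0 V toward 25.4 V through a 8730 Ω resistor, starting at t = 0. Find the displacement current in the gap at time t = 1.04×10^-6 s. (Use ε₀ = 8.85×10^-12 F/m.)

7.52×10^-4 A

C = ε₀A/d = (8.85×10^-12)(0.0202)/(2.03×10^-3) = 8.806×10^-11 F and τ = RC = 7.688×10^-7 s. I_d in the gap equals the RC charging current.
I_d(t) = (V₀/R) e^(−t/τ) = 2.910×10^-3 · e^(−1.353) = 7.52×10^-4 A.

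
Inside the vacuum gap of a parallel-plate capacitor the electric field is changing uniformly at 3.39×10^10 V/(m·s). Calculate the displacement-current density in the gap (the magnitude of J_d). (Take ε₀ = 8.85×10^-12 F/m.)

J_d = ε₀ ∂E/∂t, so J_d = 0.300 A/m².

0.300 A/m²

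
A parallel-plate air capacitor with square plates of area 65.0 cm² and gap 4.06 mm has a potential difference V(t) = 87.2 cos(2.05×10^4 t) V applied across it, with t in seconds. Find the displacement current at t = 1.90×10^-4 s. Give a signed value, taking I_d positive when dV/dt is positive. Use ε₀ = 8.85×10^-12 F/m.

dV/dt = (87.2)(2.05×10^4)·−sin(3.895) = 1.223×10^6 V/s.
I_d = C dV/dt with C = ε₀A/d = (8.85×10^-12)(6.50×10^-3)/(4.06×10^-3) = 1.417×10^-11 F, so I_d = (1.417×10^-11)(1.223×10^6) = 1.73×10^-5 A.

1.73×10^-5 A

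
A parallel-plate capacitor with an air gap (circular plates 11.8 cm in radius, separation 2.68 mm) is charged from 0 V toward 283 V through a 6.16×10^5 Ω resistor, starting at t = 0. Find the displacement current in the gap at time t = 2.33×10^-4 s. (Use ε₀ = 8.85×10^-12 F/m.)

3.35×10^-5 A

C = ε₀A/d = (8.85×10^-12)(0.04374)/(2.68×10^-3) = 1.444×10^-10 F and τ = RC = 8.895×10^-5 s. I_d in the gap equals the RC charging current.
I_d(t) = (V₀/R) e^(−t/τ) = 4.594×10^-4 · e^(−2.619) = 3.35×10^-5 A.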